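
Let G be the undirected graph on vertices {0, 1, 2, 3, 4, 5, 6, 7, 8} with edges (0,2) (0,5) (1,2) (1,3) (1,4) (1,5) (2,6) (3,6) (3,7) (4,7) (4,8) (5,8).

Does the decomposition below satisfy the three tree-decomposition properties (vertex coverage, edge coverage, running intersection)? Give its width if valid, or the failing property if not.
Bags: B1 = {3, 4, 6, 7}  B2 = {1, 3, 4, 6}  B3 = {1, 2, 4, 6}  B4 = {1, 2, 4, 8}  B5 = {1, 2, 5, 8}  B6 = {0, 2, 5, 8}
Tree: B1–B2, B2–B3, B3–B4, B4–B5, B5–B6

Yes; width 3.

Every vertex of G appears in some bag (union = {0, 1, 2, 3, 4, 5, 6, 7, 8}); every edge is covered by a bag; and for each vertex v the set of bags containing v is connected in the bag tree. The decomposition is therefore valid. The largest bag has 4 vertices, so the width is 3.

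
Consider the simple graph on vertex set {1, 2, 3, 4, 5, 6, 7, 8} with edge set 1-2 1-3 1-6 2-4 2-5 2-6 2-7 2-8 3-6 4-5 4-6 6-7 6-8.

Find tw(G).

2

A width-2 tree decomposition is:
Bags: B1 = {2, 4, 5}  B2 = {2, 4, 6}  B3 = {2, 6, 8}  B4 = {1, 2, 6}  B5 = {1, 3, 6}  B6 = {2, 6, 7}
Tree: B1–B2, B2–B3, B3–B4, B4–B5, B3–B6
The largest bag has 3 vertices, giving width 2; this decomposition certifies tw(G) ≤ 2. On the other hand G contains the 3-clique {2, 4, 5}. A clique must lie in a single bag of any decomposition, so no decomposition can have width below 2. The upper and lower bounds meet at 2, so that is the treewidth.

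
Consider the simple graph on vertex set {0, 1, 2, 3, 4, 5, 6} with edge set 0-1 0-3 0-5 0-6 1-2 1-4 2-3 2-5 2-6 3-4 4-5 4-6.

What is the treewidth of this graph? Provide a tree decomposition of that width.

Treewidth 3.
Bags: B1 = {0, 2, 3, 4}  B2 = {0, 2, 4, 5}  B3 = {0, 2, 4, 6}  B4 = {0, 1, 2, 4}
Tree: B1–B2, B2–B3, B3–B4

Every bag has size at most 4, so the width is 4 − 1 = 3 and tw(G) ≤ 3. For the lower bound: the 4 vertex sets {2,3}, {0,5}, {4}, {6} are disjoint, each induces a connected subgraph, and every pair is joined by at least one edge of G. Contracting each set to a single vertex therefore yields K_{4} as a minor, and since treewidth is minor-monotone, tw(G) ≥ tw(K_{4}) = 3. Therefore the treewidth is 3.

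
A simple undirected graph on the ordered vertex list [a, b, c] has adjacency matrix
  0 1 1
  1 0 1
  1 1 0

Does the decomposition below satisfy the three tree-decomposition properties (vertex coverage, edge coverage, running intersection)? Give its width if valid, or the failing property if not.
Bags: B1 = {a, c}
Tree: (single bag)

No — vertex b appears in no bag.

A tree decomposition must satisfy three properties: every vertex lies in some bag; for every edge, both endpoints lie together in some bag; and for every vertex, the bags containing it form a connected subtree. Here vertex b appears in no bag, so the decomposition is invalid.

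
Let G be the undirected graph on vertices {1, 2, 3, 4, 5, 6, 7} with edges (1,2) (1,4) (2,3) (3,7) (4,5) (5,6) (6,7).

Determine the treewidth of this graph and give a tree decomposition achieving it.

Treewidth 2.
One such decomposition:
Bags: B1 = {3, 6, 7}  B2 = {3, 5, 6}  B3 = {3, 4, 5}  B4 = {1, 3, 4}  B5 = {1, 2, 3}
Tree: B1–B2, B2–B3, B3–B4, B4–B5

Each bag holds 3 vertices, so the decomposition has width 2, which upper-bounds the treewidth. Since 3–7–6–5–4–1–2–3 is a cycle in G, G is not acyclic. Forests are exactly the graphs of treewidth ≤ 1, so tw(G) ≥ 2. Combining the bounds, tw(G) = 2.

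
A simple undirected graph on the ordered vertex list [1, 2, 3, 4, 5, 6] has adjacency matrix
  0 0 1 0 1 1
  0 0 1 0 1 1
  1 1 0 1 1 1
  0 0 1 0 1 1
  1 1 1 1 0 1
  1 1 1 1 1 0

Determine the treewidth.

A width-3 tree decomposition is:
Bags: B1 = {2, 3, 5, 6}  B2 = {3, 4, 5, 6}  B3 = {1, 3, 5, 6}
Tree: B1–B2, B2–B3
Each bag holds 4 vertices, so the decomposition has width 3, which upper-bounds the treewidth. Conversely, {1, 3, 5, 6} is a clique of size 4, and the vertices of any clique must share a bag in every tree decomposition; so some bag has ≥ 4 vertices and tw(G) ≥ 3. The upper and lower bounds meet at 3, so that is the treewidth.

3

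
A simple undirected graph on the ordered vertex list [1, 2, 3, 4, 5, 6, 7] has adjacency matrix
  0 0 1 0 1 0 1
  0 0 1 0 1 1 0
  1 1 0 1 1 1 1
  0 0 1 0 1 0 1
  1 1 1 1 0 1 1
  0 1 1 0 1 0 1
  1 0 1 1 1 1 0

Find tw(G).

3

A width-3 tree decomposition is:
Bags: B1 = {1, 3, 5, 7}  B2 = {3, 5, 6, 7}  B3 = {3, 4, 5, 7}  B4 = {2, 3, 5, 6}
Tree: B1–B2, B2–B3, B2–B4
Each bag holds 4 vertices, so the decomposition has width 3, which upper-bounds the treewidth. On the other hand G contains the 4-clique {2, 3, 5, 6}. A clique must lie in a single bag of any decomposition, so no decomposition can have width below 3. Hence tw(G) = 3 exactly.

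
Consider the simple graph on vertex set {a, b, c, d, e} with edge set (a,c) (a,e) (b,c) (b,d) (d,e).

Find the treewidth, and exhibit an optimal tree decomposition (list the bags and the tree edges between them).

Every bag has size at most 3, so the width is 3 − 1 = 2 and tw(G) ≤ 2. For the lower bound, G contains the cycle d–e–a–c–b–d, so G is not a forest; only forests have treewidth ≤ 1, hence tw(G) ≥ 2. Therefore the treewidth is 2.

Treewidth 2.
One such decomposition:
Bags: B1 = {a, d, e}  B2 = {a, c, d}  B3 = {b, c, d}
Tree: B1–B2, B2–B3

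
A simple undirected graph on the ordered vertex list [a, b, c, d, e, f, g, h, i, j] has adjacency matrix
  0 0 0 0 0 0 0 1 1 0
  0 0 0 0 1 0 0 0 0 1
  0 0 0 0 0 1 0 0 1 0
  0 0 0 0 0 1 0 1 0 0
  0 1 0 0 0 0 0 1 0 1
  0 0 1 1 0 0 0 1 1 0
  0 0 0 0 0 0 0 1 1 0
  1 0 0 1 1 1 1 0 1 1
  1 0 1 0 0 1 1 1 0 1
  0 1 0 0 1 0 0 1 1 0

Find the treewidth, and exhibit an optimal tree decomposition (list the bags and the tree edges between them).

Treewidth 2.
One optimal decomposition is:
Bags: B1 = {f, h, i}  B2 = {c, f, i}  B3 = {h, i, j}  B4 = {e, h, j}  B5 = {d, f, h}  B6 = {a, h, i}  B7 = {g, h, i}  B8 = {b, e, j}
Tree: B1–B2, B1–B3, B3–B4, B1–B5, B1–B6, B6–B7, B4–B8

The largest bag has 3 vertices, giving width 2; this decomposition certifies tw(G) ≤ 2. Conversely, {d, f, h} is a clique of size 3, and the vertices of any clique must share a bag in every tree decomposition; so some bag has ≥ 3 vertices and tw(G) ≥ 2. The upper and lower bounds meet at 2, so that is the treewidth.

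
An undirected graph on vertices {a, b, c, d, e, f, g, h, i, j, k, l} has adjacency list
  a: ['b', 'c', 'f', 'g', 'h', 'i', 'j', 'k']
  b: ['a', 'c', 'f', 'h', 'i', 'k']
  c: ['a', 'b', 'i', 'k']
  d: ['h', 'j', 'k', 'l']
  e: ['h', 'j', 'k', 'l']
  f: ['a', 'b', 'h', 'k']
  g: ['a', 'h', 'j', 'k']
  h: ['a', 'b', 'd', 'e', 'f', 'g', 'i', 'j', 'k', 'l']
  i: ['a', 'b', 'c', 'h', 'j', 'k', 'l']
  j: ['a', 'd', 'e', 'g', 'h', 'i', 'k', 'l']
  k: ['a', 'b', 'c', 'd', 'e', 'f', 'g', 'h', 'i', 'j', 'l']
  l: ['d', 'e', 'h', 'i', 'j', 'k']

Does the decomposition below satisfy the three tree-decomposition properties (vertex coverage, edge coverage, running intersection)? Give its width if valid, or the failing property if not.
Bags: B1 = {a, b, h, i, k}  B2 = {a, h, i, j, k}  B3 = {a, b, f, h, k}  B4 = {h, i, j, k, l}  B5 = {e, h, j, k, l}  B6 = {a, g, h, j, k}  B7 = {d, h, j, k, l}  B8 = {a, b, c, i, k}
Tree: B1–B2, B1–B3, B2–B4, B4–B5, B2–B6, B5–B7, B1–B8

Yes; width 4.

Checking the three conditions: (i) the bags cover all of {a, b, c, d, e, f, g, h, i, j, k, l}; (ii) for each edge, some bag contains both endpoints; (iii) the bags containing any fixed vertex form a subtree. All hold, so the decomposition is valid with width 5 − 1 = 4.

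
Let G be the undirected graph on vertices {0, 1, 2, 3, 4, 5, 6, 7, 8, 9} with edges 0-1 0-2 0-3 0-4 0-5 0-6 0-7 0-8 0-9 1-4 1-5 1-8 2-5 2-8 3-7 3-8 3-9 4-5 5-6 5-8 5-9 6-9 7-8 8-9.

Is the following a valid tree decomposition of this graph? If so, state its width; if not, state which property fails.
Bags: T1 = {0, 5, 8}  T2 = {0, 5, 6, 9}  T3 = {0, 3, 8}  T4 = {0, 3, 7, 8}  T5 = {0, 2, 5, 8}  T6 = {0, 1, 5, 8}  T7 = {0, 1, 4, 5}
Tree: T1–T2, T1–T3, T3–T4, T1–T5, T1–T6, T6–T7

A tree decomposition must satisfy three properties: every vertex lies in some bag; for every edge, both endpoints lie together in some bag; and for every vertex, the bags containing it form a connected subtree. Here edge (9,8) lies in no bag, so the decomposition is invalid.

No — edge (9,8) lies in no bag.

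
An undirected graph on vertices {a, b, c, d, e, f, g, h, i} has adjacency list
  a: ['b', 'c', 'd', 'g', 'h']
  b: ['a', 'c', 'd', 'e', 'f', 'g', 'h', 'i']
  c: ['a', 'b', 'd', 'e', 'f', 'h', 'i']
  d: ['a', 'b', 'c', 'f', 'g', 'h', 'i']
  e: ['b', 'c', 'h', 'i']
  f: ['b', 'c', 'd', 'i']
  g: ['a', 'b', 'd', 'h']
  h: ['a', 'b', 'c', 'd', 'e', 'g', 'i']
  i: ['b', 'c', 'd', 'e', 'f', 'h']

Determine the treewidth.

4

A width-4 tree decomposition is:
Bags: B1 = {b, c, d, h, i}  B2 = {a, b, c, d, h}  B3 = {a, b, d, g, h}  B4 = {b, c, d, f, i}  B5 = {b, c, e, h, i}
Tree: B1–B2, B2–B3, B1–B4, B1–B5
The largest bag has 5 vertices, giving width 4; this decomposition certifies tw(G) ≤ 4. For the lower bound, the 5 vertices {a, b, d, g, h} are pairwise adjacent, and any tree decomposition puts a clique entirely inside one bag — forcing width ≥ 4. Therefore the treewidth is 4.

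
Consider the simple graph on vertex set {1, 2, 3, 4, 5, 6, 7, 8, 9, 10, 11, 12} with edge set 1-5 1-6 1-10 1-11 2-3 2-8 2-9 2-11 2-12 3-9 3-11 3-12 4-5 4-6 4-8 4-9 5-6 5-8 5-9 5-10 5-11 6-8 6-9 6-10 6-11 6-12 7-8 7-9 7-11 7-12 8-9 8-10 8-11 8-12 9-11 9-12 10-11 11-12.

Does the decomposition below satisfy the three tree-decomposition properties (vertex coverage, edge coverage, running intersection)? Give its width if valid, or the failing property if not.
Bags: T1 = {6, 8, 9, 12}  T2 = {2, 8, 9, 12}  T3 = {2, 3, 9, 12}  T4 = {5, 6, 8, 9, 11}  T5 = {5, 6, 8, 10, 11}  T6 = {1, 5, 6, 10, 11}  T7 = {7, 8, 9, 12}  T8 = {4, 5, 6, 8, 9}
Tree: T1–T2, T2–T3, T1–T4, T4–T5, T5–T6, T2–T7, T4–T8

A tree decomposition must satisfy three properties: every vertex lies in some bag; for every edge, both endpoints lie together in some bag; and for every vertex, the bags containing it form a connected subtree. Here edge (11,12) lies in no bag, so the decomposition is invalid.

No — edge (11,12) lies in no bag.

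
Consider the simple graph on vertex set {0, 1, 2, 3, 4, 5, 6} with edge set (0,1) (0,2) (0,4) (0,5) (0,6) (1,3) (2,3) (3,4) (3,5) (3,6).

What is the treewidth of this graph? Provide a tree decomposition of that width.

Treewidth 2.
One such decomposition:
Bags: B1 = {0, 1, 3}  B2 = {0, 2, 3}  B3 = {0, 3, 5}  B4 = {0, 3, 4}  B5 = {0, 3, 6}
Tree: B1–B2, B2–B3, B3–B4, B4–B5

Every bag has size at most 3, so the width is 3 − 1 = 2 and tw(G) ≤ 2. The edges 0–1–3–2–0 form a cycle, so G is not a tree and its treewidth is at least 2. Hence tw(G) = 2 exactly.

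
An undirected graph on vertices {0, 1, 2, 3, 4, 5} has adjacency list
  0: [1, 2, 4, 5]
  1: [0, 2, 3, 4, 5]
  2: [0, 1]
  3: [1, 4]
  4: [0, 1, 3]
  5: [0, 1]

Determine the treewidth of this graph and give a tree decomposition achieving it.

Treewidth 2.
One such decomposition:
Bags: B1 = {0, 1, 5}  B2 = {0, 1, 4}  B3 = {0, 1, 2}  B4 = {1, 3, 4}
Tree: B1–B2, B2–B3, B2–B4

Every bag has size at most 3, so the width is 3 − 1 = 2 and tw(G) ≤ 2. For the lower bound, the 3 vertices {0, 1, 2} are pairwise adjacent, and any tree decomposition puts a clique entirely inside one bag — forcing width ≥ 2. Combining the bounds, tw(G) = 2.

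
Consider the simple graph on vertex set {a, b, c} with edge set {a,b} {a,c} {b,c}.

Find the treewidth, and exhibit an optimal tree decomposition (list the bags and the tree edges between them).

With just one bag of size 3, the width is 3 − 1 = 2, so tw(G) ≤ 2. Conversely, {a, b, c} is a clique of size 3, and the vertices of any clique must share a bag in every tree decomposition; so some bag has ≥ 3 vertices and tw(G) ≥ 2. Therefore the treewidth is 2.

Treewidth 2.
One such decomposition:
Bags: B1 = {a, b, c}
Tree: (single bag)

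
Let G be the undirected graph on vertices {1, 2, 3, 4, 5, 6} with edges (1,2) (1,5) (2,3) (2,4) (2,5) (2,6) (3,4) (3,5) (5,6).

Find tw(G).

A width-2 tree decomposition is:
Bags: B1 = {2, 3, 5}  B2 = {2, 5, 6}  B3 = {1, 2, 5}  B4 = {2, 3, 4}
Tree: B1–B2, B1–B3, B1–B4
The largest bag has 3 vertices, giving width 2; this decomposition certifies tw(G) ≤ 2. On the other hand G contains the 3-clique {2, 3, 4}. A clique must lie in a single bag of any decomposition, so no decomposition can have width below 2. The upper and lower bounds meet at 2, so that is the treewidth.

2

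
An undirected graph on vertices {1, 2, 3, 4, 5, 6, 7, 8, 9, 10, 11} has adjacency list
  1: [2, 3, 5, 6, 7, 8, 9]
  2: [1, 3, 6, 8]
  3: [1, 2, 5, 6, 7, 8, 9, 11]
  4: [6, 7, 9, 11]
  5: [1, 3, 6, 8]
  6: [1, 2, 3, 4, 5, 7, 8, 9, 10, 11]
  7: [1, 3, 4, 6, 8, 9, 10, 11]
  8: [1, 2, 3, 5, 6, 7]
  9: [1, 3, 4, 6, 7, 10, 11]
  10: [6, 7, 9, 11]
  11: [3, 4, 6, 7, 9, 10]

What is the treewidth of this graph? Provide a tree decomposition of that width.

The largest bag has 5 vertices, giving width 4; this decomposition certifies tw(G) ≤ 4. For the lower bound, the 5 vertices {6, 7, 9, 10, 11} are pairwise adjacent, and any tree decomposition puts a clique entirely inside one bag — forcing width ≥ 4. Hence tw(G) = 4 exactly.

Treewidth 4.
One optimal decomposition is:
Bags: B1 = {1, 3, 6, 7, 8}  B2 = {1, 2, 3, 6, 8}  B3 = {1, 3, 6, 7, 9}  B4 = {3, 6, 7, 9, 11}  B5 = {6, 7, 9, 10, 11}  B6 = {1, 3, 5, 6, 8}  B7 = {4, 6, 7, 9, 11}
Tree: B1–B2, B1–B3, B3–B4, B4–B5, B1–B6, B4–B7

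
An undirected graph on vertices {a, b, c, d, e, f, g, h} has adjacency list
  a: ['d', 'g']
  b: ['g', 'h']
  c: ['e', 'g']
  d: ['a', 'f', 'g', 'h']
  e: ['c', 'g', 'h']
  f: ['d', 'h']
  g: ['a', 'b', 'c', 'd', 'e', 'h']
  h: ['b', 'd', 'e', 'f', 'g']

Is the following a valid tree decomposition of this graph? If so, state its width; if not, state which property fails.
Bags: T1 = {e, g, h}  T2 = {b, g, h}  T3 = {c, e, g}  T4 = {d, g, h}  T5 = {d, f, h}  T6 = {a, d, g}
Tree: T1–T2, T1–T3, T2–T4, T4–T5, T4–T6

Vertex coverage: the bags together contain {a, b, c, d, e, f, g, h}, the full vertex set. Edge coverage: each edge of G has both endpoints in at least one bag. Running intersection: for every vertex, the bags containing it form a connected subtree. All three properties hold, so this is a valid tree decomposition of width max|bag| − 1 = 2, and hence tw(G) ≤ 2.

Yes; width 2.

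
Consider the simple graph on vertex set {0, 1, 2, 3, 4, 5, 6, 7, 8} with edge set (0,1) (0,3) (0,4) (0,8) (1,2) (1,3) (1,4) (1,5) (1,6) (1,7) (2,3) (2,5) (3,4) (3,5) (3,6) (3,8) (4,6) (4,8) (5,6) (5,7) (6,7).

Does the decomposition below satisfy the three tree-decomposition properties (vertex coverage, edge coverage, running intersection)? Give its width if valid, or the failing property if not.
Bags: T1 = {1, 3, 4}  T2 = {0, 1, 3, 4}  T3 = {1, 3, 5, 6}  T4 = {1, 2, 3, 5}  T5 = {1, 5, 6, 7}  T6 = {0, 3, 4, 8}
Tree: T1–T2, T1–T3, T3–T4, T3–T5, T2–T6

No — edge (6,4) lies in no bag.

A tree decomposition must satisfy three properties: every vertex lies in some bag; for every edge, both endpoints lie together in some bag; and for every vertex, the bags containing it form a connected subtree. Here edge (6,4) lies in no bag, so the decomposition is invalid.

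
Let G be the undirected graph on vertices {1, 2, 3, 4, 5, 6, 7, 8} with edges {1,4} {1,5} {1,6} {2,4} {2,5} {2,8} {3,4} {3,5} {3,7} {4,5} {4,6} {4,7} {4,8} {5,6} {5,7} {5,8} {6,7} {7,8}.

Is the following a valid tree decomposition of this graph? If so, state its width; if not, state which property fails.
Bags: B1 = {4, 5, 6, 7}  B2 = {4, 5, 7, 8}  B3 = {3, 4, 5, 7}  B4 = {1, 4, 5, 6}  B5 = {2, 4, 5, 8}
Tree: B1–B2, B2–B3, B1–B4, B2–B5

Yes; width 3.

Every vertex of G appears in some bag (union = {1, 2, 3, 4, 5, 6, 7, 8}); every edge is covered by a bag; and for each vertex v the set of bags containing v is connected in the bag tree. The decomposition is therefore valid. The largest bag has 4 vertices, so the width is 3.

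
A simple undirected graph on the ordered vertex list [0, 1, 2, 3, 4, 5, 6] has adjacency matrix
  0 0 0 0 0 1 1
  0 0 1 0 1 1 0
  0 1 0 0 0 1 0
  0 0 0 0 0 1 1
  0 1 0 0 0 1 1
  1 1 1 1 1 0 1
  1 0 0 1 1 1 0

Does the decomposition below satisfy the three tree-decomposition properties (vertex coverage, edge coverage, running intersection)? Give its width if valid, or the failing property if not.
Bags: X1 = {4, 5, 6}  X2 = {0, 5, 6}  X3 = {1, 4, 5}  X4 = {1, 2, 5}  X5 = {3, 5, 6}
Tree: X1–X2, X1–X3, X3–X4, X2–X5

Every vertex of G appears in some bag (union = {0, 1, 2, 3, 4, 5, 6}); every edge is covered by a bag; and for each vertex v the set of bags containing v is connected in the bag tree. The decomposition is therefore valid. The largest bag has 3 vertices, so the width is 2.

Yes; width 2.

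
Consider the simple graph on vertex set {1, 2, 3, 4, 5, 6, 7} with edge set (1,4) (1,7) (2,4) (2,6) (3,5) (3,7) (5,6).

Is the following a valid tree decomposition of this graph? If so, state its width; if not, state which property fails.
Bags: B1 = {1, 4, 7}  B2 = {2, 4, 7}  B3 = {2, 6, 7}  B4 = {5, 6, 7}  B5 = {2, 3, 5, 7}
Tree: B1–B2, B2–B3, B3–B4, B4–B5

A tree decomposition must satisfy three properties: every vertex lies in some bag; for every edge, both endpoints lie together in some bag; and for every vertex, the bags containing it form a connected subtree. Here bags containing vertex 2 are not connected in the tree, so the decomposition is invalid.

No — bags containing vertex 2 are not connected in the tree.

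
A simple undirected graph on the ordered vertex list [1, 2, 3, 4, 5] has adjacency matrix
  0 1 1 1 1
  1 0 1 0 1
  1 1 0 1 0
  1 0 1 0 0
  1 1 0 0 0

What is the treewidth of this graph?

2

A width-2 tree decomposition is:
Bags: B1 = {1, 3, 4}  B2 = {1, 2, 3}  B3 = {1, 2, 5}
Tree: B1–B2, B2–B3
Every bag has size at most 3, so the width is 3 − 1 = 2 and tw(G) ≤ 2. On the other hand G contains the 3-clique {1, 2, 3}. A clique must lie in a single bag of any decomposition, so no decomposition can have width below 2. Hence tw(G) = 2 exactly.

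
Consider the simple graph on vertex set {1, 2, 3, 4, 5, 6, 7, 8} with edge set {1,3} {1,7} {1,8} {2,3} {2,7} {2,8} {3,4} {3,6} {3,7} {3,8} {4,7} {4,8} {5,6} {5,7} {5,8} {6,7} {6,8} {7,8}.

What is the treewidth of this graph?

A width-3 tree decomposition is:
Bags: B1 = {1, 3, 7, 8}  B2 = {3, 6, 7, 8}  B3 = {2, 3, 7, 8}  B4 = {3, 4, 7, 8}  B5 = {5, 6, 7, 8}
Tree: B1–B2, B1–B3, B3–B4, B2–B5
Every bag has size at most 4, so the width is 4 − 1 = 3 and tw(G) ≤ 3. On the other hand G contains the 4-clique {1, 3, 7, 8}. A clique must lie in a single bag of any decomposition, so no decomposition can have width below 3. Hence tw(G) = 3 exactly.

3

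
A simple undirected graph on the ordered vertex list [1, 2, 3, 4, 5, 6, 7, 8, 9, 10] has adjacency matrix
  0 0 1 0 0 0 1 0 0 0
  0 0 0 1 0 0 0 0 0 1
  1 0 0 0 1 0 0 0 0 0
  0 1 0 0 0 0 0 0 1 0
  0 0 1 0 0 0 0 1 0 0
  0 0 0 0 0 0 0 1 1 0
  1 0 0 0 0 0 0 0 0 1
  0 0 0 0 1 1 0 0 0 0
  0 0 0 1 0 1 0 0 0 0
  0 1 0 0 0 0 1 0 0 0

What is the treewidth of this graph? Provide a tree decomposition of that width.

Treewidth 2.
One such decomposition:
Bags: B1 = {2, 4, 10}  B2 = {4, 7, 10}  B3 = {1, 4, 7}  B4 = {1, 3, 4}  B5 = {3, 4, 5}  B6 = {4, 5, 8}  B7 = {4, 6, 8}  B8 = {4, 6, 9}
Tree: B1–B2, B2–B3, B3–B4, B4–B5, B5–B6, B6–B7, B7–B8

The largest bag has 3 vertices, giving width 2; this decomposition certifies tw(G) ≤ 2. Since 4–2–10–7–1–3–5–8–6–9–4 is a cycle in G, G is not acyclic. Forests are exactly the graphs of treewidth ≤ 1, so tw(G) ≥ 2. Hence tw(G) = 2 exactly.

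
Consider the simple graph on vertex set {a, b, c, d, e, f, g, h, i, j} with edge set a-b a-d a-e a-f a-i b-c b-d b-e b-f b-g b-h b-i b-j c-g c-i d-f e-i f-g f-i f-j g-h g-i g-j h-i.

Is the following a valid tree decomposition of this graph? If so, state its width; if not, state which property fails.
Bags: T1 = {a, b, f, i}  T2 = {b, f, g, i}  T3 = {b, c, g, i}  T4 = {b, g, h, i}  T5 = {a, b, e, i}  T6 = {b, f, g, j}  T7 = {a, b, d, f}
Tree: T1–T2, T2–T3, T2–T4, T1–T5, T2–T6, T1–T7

Yes; width 3.

Checking the three conditions: (i) the bags cover all of {a, b, c, d, e, f, g, h, i, j}; (ii) for each edge, some bag contains both endpoints; (iii) the bags containing any fixed vertex form a subtree. All hold, so the decomposition is valid with width 4 − 1 = 3.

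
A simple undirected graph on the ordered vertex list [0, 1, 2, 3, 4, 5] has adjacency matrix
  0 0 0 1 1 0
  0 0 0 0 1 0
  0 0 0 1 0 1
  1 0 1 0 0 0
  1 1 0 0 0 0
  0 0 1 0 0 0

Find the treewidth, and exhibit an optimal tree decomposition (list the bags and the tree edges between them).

Each bag holds 2 vertices, so the decomposition has width 1, which upper-bounds the treewidth. Since G has at least one edge (e.g. 1–4), it is not an edgeless graph, so tw(G) ≥ 1. The upper and lower bounds meet at 1, so that is the treewidth.

Treewidth 1.
Bags: B1 = {1, 4}  B2 = {0, 4}  B3 = {0, 3}  B4 = {2, 3}  B5 = {2, 5}
Tree: B1–B2, B2–B3, B3–B4, B4–B5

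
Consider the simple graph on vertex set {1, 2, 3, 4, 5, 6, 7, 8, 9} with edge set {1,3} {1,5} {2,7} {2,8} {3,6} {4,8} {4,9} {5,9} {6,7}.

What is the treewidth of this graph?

A width-2 tree decomposition is:
Bags: B1 = {1, 3, 5}  B2 = {3, 5, 9}  B3 = {3, 4, 9}  B4 = {3, 4, 8}  B5 = {2, 3, 8}  B6 = {2, 3, 7}  B7 = {3, 6, 7}
Tree: B1–B2, B2–B3, B3–B4, B4–B5, B5–B6, B6–B7
Every bag has size at most 3, so the width is 3 − 1 = 2 and tw(G) ≤ 2. The edges 3–1–5–9–4–8–2–7–6–3 form a cycle, so G is not a tree and its treewidth is at least 2. Therefore the treewidth is 2.

2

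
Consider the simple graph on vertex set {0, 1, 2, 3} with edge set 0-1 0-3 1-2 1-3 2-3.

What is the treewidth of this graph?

2

A width-2 tree decomposition is:
Bags: B1 = {1, 2, 3}  B2 = {0, 1, 3}
Tree: B1–B2
Each bag holds 3 vertices, so the decomposition has width 2, which upper-bounds the treewidth. On the other hand G contains the 3-clique {0, 1, 3}. A clique must lie in a single bag of any decomposition, so no decomposition can have width below 2. The upper and lower bounds meet at 2, so that is the treewidth.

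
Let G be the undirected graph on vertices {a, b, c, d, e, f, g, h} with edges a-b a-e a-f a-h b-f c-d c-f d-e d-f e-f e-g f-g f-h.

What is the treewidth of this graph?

A width-2 tree decomposition is:
Bags: B1 = {a, f, h}  B2 = {a, e, f}  B3 = {a, b, f}  B4 = {d, e, f}  B5 = {e, f, g}  B6 = {c, d, f}
Tree: B1–B2, B1–B3, B2–B4, B2–B5, B4–B6
Every bag has size at most 3, so the width is 3 − 1 = 2 and tw(G) ≤ 2. For the lower bound, the 3 vertices {d, e, f} are pairwise adjacent, and any tree decomposition puts a clique entirely inside one bag — forcing width ≥ 2. Hence tw(G) = 2 exactly.

2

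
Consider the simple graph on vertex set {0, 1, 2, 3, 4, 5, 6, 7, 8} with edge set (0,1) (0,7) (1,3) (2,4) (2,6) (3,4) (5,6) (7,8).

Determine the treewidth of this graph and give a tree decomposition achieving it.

Treewidth 1.
One such decomposition:
Bags: B1 = {5, 6}  B2 = {2, 6}  B3 = {2, 4}  B4 = {3, 4}  B5 = {1, 3}  B6 = {0, 1}  B7 = {0, 7}  B8 = {7, 8}
Tree: B1–B2, B2–B3, B3–B4, B4–B5, B5–B6, B6–B7, B7–B8

Each bag holds 2 vertices, so the decomposition has width 1, which upper-bounds the treewidth. Since G has at least one edge (e.g. 5–6), it is not an edgeless graph, so tw(G) ≥ 1. Combining the bounds, tw(G) = 1.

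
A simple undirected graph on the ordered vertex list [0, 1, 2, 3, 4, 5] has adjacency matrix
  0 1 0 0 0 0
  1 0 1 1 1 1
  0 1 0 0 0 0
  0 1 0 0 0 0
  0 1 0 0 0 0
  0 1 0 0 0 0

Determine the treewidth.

A width-1 tree decomposition is:
Bags: B1 = {1, 5}  B2 = {1, 2}  B3 = {1, 4}  B4 = {0, 1}  B5 = {1, 3}
Tree: B1–B2, B2–B3, B1–B4, B4–B5
Every bag has size at most 2, so the width is 2 − 1 = 1 and tw(G) ≤ 1. G has an edge, so its treewidth is at least 1. The upper and lower bounds meet at 1, so that is the treewidth.

1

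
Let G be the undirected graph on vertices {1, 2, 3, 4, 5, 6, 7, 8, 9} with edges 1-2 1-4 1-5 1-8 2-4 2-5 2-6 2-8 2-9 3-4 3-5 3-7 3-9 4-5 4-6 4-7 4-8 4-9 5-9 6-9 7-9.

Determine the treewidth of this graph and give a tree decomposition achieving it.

The largest bag has 4 vertices, giving width 3; this decomposition certifies tw(G) ≤ 3. For the lower bound, the 4 vertices {1, 2, 4, 8} are pairwise adjacent, and any tree decomposition puts a clique entirely inside one bag — forcing width ≥ 3. Hence tw(G) = 3 exactly.

Treewidth 3.
One such decomposition:
Bags: B1 = {2, 4, 5, 9}  B2 = {3, 4, 5, 9}  B3 = {3, 4, 7, 9}  B4 = {1, 2, 4, 5}  B5 = {2, 4, 6, 9}  B6 = {1, 2, 4, 8}
Tree: B1–B2, B2–B3, B1–B4, B1–B5, B4–B6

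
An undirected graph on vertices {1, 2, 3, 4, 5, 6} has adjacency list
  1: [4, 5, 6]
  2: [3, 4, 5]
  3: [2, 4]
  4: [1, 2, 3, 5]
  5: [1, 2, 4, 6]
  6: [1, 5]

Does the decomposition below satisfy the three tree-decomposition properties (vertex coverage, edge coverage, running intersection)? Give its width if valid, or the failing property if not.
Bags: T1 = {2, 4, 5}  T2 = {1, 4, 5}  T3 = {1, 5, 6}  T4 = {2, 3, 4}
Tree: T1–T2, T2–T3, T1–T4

Vertex coverage: the bags together contain {1, 2, 3, 4, 5, 6}, the full vertex set. Edge coverage: each edge of G has both endpoints in at least one bag. Running intersection: for every vertex, the bags containing it form a connected subtree. All three properties hold, so this is a valid tree decomposition of width max|bag| − 1 = 2, and hence tw(G) ≤ 2.

Yes; width 2.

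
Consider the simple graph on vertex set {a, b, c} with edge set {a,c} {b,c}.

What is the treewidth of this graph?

A width-1 tree decomposition is:
Bags: B1 = {b, c}  B2 = {a, c}
Tree: B1–B2
Each bag holds 2 vertices, so the decomposition has width 1, which upper-bounds the treewidth. Since G has at least one edge (e.g. b–c), it is not an edgeless graph, so tw(G) ≥ 1. The upper and lower bounds meet at 1, so that is the treewidth.

1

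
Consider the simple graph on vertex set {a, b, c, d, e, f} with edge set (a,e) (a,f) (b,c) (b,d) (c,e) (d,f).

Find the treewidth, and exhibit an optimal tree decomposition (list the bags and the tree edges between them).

Each bag holds 3 vertices, so the decomposition has width 2, which upper-bounds the treewidth. Since d–f–a–e–c–b–d is a cycle in G, G is not acyclic. Forests are exactly the graphs of treewidth ≤ 1, so tw(G) ≥ 2. Hence tw(G) = 2 exactly.

Treewidth 2.
One optimal decomposition is:
Bags: B1 = {a, d, f}  B2 = {a, d, e}  B3 = {c, d, e}  B4 = {b, c, d}
Tree: B1–B2, B2–B3, B3–B4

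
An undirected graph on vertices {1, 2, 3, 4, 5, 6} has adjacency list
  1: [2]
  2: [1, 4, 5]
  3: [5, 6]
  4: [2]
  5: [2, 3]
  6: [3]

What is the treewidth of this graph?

A width-1 tree decomposition is:
Bags: B1 = {2, 4}  B2 = {2, 5}  B3 = {3, 5}  B4 = {1, 2}  B5 = {3, 6}
Tree: B1–B2, B2–B3, B1–B4, B3–B5
The largest bag has 2 vertices, giving width 1; this decomposition certifies tw(G) ≤ 1. G has an edge, so its treewidth is at least 1. Hence tw(G) = 1 exactly.

1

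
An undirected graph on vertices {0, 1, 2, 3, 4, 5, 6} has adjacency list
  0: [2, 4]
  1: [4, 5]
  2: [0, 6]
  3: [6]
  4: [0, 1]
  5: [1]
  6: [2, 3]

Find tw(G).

A width-1 tree decomposition is:
Bags: B1 = {3, 6}  B2 = {2, 6}  B3 = {0, 2}  B4 = {0, 4}  B5 = {1, 4}  B6 = {1, 5}
Tree: B1–B2, B2–B3, B3–B4, B4–B5, B5–B6
Every bag has size at most 2, so the width is 2 − 1 = 1 and tw(G) ≤ 1. Any graph with an edge has treewidth ≥ 1, and G has the edge 3–6. Combining the bounds, tw(G) = 1.

1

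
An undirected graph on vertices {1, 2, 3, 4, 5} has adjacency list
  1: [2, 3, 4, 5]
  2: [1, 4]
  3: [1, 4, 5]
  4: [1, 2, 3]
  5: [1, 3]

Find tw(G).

A width-2 tree decomposition is:
Bags: B1 = {1, 3, 5}  B2 = {1, 3, 4}  B3 = {1, 2, 4}
Tree: B1–B2, B2–B3
Each bag holds 3 vertices, so the decomposition has width 2, which upper-bounds the treewidth. Conversely, {1, 2, 4} is a clique of size 3, and the vertices of any clique must share a bag in every tree decomposition; so some bag has ≥ 3 vertices and tw(G) ≥ 2. Therefore the treewidth is 2.

2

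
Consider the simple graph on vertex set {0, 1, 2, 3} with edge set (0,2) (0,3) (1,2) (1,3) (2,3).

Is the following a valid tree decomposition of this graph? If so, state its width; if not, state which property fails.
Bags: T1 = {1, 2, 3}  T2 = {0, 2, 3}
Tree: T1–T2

Yes; width 2.

Vertex coverage: the bags together contain {0, 1, 2, 3}, the full vertex set. Edge coverage: each edge of G has both endpoints in at least one bag. Running intersection: for every vertex, the bags containing it form a connected subtree. All three properties hold, so this is a valid tree decomposition of width max|bag| − 1 = 2, and hence tw(G) ≤ 2.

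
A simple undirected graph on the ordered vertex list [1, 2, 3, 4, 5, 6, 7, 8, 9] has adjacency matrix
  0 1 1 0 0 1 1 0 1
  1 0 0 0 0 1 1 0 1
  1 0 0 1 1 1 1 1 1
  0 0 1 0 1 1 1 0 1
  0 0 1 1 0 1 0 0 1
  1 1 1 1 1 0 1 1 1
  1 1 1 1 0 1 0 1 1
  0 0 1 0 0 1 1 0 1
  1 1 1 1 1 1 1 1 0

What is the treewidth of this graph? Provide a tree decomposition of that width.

Treewidth 4.
Bags: B1 = {1, 3, 6, 7, 9}  B2 = {3, 6, 7, 8, 9}  B3 = {3, 4, 6, 7, 9}  B4 = {3, 4, 5, 6, 9}  B5 = {1, 2, 6, 7, 9}
Tree: B1–B2, B2–B3, B3–B4, B1–B5

Each bag holds 5 vertices, so the decomposition has width 4, which upper-bounds the treewidth. For the lower bound, the 5 vertices {1, 2, 6, 7, 9} are pairwise adjacent, and any tree decomposition puts a clique entirely inside one bag — forcing width ≥ 4. Therefore the treewidth is 4.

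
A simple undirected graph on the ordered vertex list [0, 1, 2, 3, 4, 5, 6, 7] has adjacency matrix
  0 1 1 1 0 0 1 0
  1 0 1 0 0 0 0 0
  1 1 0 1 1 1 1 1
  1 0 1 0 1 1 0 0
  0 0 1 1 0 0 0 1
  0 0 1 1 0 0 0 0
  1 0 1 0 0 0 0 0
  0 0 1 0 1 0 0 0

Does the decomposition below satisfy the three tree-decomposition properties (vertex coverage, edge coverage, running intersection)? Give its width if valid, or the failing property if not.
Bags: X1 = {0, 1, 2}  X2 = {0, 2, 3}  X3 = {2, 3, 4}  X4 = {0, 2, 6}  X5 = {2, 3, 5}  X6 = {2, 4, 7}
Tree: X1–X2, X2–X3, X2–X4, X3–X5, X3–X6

Vertex coverage: the bags together contain {0, 1, 2, 3, 4, 5, 6, 7}, the full vertex set. Edge coverage: each edge of G has both endpoints in at least one bag. Running intersection: for every vertex, the bags containing it form a connected subtree. All three properties hold, so this is a valid tree decomposition of width max|bag| − 1 = 2, and hence tw(G) ≤ 2.

Yes; width 2.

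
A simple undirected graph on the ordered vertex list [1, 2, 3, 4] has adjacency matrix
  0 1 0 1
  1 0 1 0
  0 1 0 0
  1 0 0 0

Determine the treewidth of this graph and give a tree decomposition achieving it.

Each bag holds 2 vertices, so the decomposition has width 1, which upper-bounds the treewidth. Any graph with an edge has treewidth ≥ 1, and G has the edge 2–1. Therefore the treewidth is 1.

Treewidth 1.
One optimal decomposition is:
Bags: B1 = {1, 2}  B2 = {2, 3}  B3 = {1, 4}
Tree: B1–B2, B1–B3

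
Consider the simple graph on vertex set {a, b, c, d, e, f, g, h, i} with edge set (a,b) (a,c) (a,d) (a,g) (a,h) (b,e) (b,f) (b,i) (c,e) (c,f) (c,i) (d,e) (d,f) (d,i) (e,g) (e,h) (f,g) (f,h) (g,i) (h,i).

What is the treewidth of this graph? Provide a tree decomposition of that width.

Treewidth 4.
Bags: B1 = {a, d, e, f, i}  B2 = {a, b, e, f, i}  B3 = {a, c, e, f, i}  B4 = {a, e, f, g, i}  B5 = {a, e, f, h, i}
Tree: B1–B2, B2–B3, B3–B4, B4–B5

Each bag holds 5 vertices, so the decomposition has width 4, which upper-bounds the treewidth. For the lower bound: the 5 vertex sets {d,f}, {b,i}, {c,e}, {a}, {g} are disjoint, each induces a connected subgraph, and every pair is joined by at least one edge of G. Contracting each set to a single vertex therefore yields K_{5} as a minor, and since treewidth is minor-monotone, tw(G) ≥ tw(K_{5}) = 4. Therefore the treewidth is 4.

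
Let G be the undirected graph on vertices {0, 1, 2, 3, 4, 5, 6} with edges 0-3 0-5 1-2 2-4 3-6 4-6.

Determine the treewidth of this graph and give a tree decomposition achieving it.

Treewidth 1.
Bags: B1 = {0, 5}  B2 = {0, 3}  B3 = {3, 6}  B4 = {4, 6}  B5 = {2, 4}  B6 = {1, 2}
Tree: B1–B2, B2–B3, B3–B4, B4–B5, B5–B6

Every bag has size at most 2, so the width is 2 − 1 = 1 and tw(G) ≤ 1. Any graph with an edge has treewidth ≥ 1, and G has the edge 5–0. The upper and lower bounds meet at 1, so that is the treewidth.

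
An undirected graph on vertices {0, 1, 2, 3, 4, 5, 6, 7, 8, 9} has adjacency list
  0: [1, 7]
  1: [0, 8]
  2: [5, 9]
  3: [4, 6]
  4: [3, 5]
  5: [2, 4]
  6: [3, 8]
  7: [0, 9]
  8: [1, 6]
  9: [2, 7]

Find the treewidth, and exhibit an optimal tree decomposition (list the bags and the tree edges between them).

Each bag holds 3 vertices, so the decomposition has width 2, which upper-bounds the treewidth. For the lower bound, G contains the cycle 1–8–6–3–4–5–2–9–7–0–1, so G is not a forest; only forests have treewidth ≤ 1, hence tw(G) ≥ 2. Combining the bounds, tw(G) = 2.

Treewidth 2.
One optimal decomposition is:
Bags: B1 = {1, 6, 8}  B2 = {1, 3, 6}  B3 = {1, 3, 4}  B4 = {1, 4, 5}  B5 = {1, 2, 5}  B6 = {1, 2, 9}  B7 = {1, 7, 9}  B8 = {0, 1, 7}
Tree: B1–B2, B2–B3, B3–B4, B4–B5, B5–B6, B6–B7, B7–B8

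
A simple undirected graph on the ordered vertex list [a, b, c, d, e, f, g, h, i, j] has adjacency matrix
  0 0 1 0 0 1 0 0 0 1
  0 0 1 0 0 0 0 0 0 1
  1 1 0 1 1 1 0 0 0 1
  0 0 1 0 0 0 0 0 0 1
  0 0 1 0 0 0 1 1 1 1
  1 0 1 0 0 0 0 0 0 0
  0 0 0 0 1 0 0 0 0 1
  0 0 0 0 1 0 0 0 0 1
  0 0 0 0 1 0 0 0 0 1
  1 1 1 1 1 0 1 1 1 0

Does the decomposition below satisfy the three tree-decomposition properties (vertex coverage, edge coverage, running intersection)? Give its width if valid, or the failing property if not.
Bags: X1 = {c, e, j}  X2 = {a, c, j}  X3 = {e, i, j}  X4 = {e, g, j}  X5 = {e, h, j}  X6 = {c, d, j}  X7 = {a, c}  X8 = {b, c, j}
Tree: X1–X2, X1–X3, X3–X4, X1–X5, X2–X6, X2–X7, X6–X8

A tree decomposition must satisfy three properties: every vertex lies in some bag; for every edge, both endpoints lie together in some bag; and for every vertex, the bags containing it form a connected subtree. Here vertex f appears in no bag, so the decomposition is invalid.

No — vertex f appears in no bag.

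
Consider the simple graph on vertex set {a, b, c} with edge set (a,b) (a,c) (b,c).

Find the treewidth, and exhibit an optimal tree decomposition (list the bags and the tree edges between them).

With just one bag of size 3, the width is 3 − 1 = 2, so tw(G) ≤ 2. Conversely, {a, b, c} is a clique of size 3, and the vertices of any clique must share a bag in every tree decomposition; so some bag has ≥ 3 vertices and tw(G) ≥ 2. Combining the bounds, tw(G) = 2.

Treewidth 2.
One optimal decomposition is:
Bags: B1 = {a, b, c}
Tree: (single bag)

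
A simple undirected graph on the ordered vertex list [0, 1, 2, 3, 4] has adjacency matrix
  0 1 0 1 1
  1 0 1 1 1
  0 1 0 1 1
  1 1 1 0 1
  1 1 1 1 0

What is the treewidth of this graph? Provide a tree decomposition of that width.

Every bag has size at most 4, so the width is 4 − 1 = 3 and tw(G) ≤ 3. On the other hand G contains the 4-clique {0, 1, 3, 4}. A clique must lie in a single bag of any decomposition, so no decomposition can have width below 3. The upper and lower bounds meet at 3, so that is the treewidth.

Treewidth 3.
One optimal decomposition is:
Bags: B1 = {0, 1, 3, 4}  B2 = {1, 2, 3, 4}
Tree: B1–B2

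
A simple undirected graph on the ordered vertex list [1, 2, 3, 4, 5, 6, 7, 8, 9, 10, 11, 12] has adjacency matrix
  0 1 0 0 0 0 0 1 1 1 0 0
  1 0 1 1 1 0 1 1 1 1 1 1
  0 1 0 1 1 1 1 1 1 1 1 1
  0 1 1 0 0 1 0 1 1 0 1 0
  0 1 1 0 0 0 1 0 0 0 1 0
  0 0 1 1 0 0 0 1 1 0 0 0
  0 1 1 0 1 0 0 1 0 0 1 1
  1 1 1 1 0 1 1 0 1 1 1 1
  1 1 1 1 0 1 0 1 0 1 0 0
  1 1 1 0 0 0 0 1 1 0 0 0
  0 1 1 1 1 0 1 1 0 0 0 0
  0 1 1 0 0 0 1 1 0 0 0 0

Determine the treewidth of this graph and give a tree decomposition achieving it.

Treewidth 4.
Bags: B1 = {2, 3, 4, 8, 11}  B2 = {2, 3, 4, 8, 9}  B3 = {2, 3, 7, 8, 11}  B4 = {2, 3, 8, 9, 10}  B5 = {3, 4, 6, 8, 9}  B6 = {2, 3, 7, 8, 12}  B7 = {2, 3, 5, 7, 11}  B8 = {1, 2, 8, 9, 10}
Tree: B1–B2, B1–B3, B2–B4, B2–B5, B3–B6, B3–B7, B4–B8

Every bag has size at most 5, so the width is 5 − 1 = 4 and tw(G) ≤ 4. On the other hand G contains the 5-clique {1, 2, 8, 9, 10}. A clique must lie in a single bag of any decomposition, so no decomposition can have width below 4. Therefore the treewidth is 4.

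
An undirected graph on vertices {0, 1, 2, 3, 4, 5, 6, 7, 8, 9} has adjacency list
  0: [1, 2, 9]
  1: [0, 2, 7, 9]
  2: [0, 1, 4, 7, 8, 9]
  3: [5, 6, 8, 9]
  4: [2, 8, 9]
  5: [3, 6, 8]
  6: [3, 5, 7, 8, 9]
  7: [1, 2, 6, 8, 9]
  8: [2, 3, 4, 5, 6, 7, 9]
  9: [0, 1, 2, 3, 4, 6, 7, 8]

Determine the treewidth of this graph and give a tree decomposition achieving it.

Treewidth 3.
Bags: B1 = {3, 6, 8, 9}  B2 = {6, 7, 8, 9}  B3 = {2, 7, 8, 9}  B4 = {2, 4, 8, 9}  B5 = {3, 5, 6, 8}  B6 = {1, 2, 7, 9}  B7 = {0, 1, 2, 9}
Tree: B1–B2, B2–B3, B3–B4, B1–B5, B3–B6, B6–B7

The largest bag has 4 vertices, giving width 3; this decomposition certifies tw(G) ≤ 3. For the lower bound, the 4 vertices {2, 4, 8, 9} are pairwise adjacent, and any tree decomposition puts a clique entirely inside one bag — forcing width ≥ 3. Hence tw(G) = 3 exactly.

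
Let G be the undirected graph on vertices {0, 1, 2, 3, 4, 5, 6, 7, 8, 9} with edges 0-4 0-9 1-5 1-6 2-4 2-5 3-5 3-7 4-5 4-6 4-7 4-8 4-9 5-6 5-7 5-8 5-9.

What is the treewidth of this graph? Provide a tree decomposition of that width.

Treewidth 2.
One such decomposition:
Bags: B1 = {4, 5, 6}  B2 = {1, 5, 6}  B3 = {4, 5, 7}  B4 = {4, 5, 9}  B5 = {4, 5, 8}  B6 = {2, 4, 5}  B7 = {3, 5, 7}  B8 = {0, 4, 9}
Tree: B1–B2, B1–B3, B1–B4, B4–B5, B1–B6, B3–B7, B4–B8

Each bag holds 3 vertices, so the decomposition has width 2, which upper-bounds the treewidth. On the other hand G contains the 3-clique {0, 4, 9}. A clique must lie in a single bag of any decomposition, so no decomposition can have width below 2. Therefore the treewidth is 2.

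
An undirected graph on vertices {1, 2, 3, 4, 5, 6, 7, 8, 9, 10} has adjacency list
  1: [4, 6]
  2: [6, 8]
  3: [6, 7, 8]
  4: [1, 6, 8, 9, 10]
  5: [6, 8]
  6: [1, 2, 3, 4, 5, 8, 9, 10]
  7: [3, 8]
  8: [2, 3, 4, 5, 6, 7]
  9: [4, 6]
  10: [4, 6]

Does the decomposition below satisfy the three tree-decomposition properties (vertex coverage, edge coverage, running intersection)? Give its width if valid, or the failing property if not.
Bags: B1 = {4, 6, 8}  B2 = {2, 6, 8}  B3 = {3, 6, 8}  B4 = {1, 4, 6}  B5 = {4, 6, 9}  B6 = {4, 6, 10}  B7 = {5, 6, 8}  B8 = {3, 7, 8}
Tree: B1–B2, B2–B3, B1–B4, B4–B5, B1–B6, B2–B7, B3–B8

Yes; width 2.

Every vertex of G appears in some bag (union = {1, 2, 3, 4, 5, 6, 7, 8, 9, 10}); every edge is covered by a bag; and for each vertex v the set of bags containing v is connected in the bag tree. The decomposition is therefore valid. The largest bag has 3 vertices, so the width is 2.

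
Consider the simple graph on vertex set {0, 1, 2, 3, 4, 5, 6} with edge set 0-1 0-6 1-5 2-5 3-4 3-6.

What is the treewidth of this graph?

1

A width-1 tree decomposition is:
Bags: B1 = {2, 5}  B2 = {1, 5}  B3 = {0, 1}  B4 = {0, 6}  B5 = {3, 6}  B6 = {3, 4}
Tree: B1–B2, B2–B3, B3–B4, B4–B5, B5–B6
Each bag holds 2 vertices, so the decomposition has width 1, which upper-bounds the treewidth. G has an edge, so its treewidth is at least 1. Hence tw(G) = 1 exactly.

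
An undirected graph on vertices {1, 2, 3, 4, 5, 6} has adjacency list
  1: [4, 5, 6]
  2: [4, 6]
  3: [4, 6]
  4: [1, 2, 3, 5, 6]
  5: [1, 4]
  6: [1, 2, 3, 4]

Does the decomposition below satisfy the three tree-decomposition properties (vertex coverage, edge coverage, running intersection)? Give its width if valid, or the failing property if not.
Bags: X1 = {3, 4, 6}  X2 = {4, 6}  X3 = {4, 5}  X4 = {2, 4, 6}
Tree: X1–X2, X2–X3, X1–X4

No — vertex 1 appears in no bag.

A tree decomposition must satisfy three properties: every vertex lies in some bag; for every edge, both endpoints lie together in some bag; and for every vertex, the bags containing it form a connected subtree. Here vertex 1 appears in no bag, so the decomposition is invalid.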